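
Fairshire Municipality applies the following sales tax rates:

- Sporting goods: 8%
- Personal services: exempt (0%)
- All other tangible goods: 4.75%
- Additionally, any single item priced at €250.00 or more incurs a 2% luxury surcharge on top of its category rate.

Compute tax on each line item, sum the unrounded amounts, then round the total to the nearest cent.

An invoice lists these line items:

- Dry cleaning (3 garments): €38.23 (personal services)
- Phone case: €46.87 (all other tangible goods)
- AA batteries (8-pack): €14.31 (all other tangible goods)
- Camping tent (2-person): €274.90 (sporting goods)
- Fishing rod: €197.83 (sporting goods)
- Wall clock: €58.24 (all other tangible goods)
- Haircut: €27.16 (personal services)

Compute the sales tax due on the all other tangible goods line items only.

€5.67

Phone case €46.87: all other tangible goods → 4.75% → €2.226325
AA batteries (8-pack) €14.31: all other tangible goods → 4.75% → €0.679725
Wall clock €58.24: all other tangible goods → 4.75% → €2.7664
Tax on all other tangible goods: unrounded sum = €5.67245 → €5.67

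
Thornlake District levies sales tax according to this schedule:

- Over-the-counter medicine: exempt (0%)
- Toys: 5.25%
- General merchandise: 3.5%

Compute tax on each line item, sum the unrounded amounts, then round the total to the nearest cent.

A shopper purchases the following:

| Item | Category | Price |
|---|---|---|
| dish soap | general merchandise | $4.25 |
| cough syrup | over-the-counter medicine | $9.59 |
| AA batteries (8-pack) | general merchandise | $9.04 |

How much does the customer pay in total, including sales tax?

$23.35

Dish soap $4.25: general merchandise → 3.5% → $0.14875
Cough syrup $9.59: over-the-counter medicine → 0% → $0.00
AA batteries (8-pack) $9.04: general merchandise → 3.5% → $0.3164
Subtotal = $22.88; unrounded tax = $0.46515 → $0.47; total due = $23.35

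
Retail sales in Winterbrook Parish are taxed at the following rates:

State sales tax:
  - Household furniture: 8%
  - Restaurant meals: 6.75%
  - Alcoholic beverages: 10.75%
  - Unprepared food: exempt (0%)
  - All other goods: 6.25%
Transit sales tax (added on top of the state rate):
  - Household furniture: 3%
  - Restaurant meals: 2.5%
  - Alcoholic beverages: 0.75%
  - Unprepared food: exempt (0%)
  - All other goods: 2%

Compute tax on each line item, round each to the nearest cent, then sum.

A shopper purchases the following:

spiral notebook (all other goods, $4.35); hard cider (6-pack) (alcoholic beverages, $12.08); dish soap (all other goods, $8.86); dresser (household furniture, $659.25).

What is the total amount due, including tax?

Spiral notebook $4.35: all other goods → 6.25% + 2% transit = 8.25% → $0.36
Hard cider (6-pack) $12.08: alcoholic beverages → 10.75% + 0.75% transit = 11.5% → $1.39
Dish soap $8.86: all other goods → 6.25% + 2% transit = 8.25% → $0.73
Dresser $659.25: household furniture → 8% + 3% transit = 11% → $72.52
Subtotal = $684.54; tax = $75.00; total due = $759.54

$759.54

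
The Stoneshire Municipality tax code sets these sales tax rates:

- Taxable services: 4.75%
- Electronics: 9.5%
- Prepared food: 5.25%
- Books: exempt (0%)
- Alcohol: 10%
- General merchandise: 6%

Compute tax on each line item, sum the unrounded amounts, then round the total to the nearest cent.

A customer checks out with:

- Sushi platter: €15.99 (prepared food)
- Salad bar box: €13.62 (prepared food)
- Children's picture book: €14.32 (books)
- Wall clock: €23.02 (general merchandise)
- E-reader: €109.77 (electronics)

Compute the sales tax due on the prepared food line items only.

Sushi platter €15.99: prepared food → 5.25% → €0.839475
Salad bar box €13.62: prepared food → 5.25% → €0.71505
Tax on prepared food: unrounded sum = €1.554525 → €1.55

€1.55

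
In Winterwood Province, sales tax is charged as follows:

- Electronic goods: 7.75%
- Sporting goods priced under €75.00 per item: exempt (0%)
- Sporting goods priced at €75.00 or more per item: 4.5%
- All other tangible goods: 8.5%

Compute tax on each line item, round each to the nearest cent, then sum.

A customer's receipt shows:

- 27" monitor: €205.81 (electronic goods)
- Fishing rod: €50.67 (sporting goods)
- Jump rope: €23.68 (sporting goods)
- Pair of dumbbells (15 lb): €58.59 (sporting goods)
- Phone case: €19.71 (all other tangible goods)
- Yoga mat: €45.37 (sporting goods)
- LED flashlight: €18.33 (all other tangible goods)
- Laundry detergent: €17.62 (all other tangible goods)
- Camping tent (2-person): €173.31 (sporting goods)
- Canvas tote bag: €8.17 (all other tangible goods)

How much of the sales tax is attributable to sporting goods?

€7.80

Fishing rod €50.67: sporting goods, under €75.00 → 0% → €0.00
Jump rope €23.68: sporting goods, under €75.00 → 0% → €0.00
Pair of dumbbells (15 lb) €58.59: sporting goods, under €75.00 → 0% → €0.00
Yoga mat €45.37: sporting goods, under €75.00 → 0% → €0.00
Camping tent (2-person) €173.31: sporting goods, €75.00 or more → 4.5% → €7.80
Tax on sporting goods = €0.00 + €0.00 + €0.00 + €0.00 + €7.80 = €7.80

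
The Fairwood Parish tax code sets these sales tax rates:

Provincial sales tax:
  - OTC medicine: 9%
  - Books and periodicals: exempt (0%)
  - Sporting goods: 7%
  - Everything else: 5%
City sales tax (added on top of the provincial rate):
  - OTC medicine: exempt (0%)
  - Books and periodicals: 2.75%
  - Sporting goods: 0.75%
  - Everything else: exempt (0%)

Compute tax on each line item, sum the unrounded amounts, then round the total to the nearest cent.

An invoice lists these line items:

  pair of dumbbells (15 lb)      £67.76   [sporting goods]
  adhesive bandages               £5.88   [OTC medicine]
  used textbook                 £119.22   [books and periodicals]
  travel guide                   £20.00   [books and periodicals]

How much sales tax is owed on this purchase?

£9.61

Pair of dumbbells (15 lb) £67.76: sporting goods → 7% + 0.75% city = 7.75% → £5.2514
Adhesive bandages £5.88: OTC medicine → 9% + 0% city = 9% → £0.5292
Used textbook £119.22: books and periodicals → 0% + 2.75% city = 2.75% → £3.27855
Travel guide £20.00: books and periodicals → 0% + 2.75% city = 2.75% → £0.55
Unrounded tax sum = £9.60915 → £9.61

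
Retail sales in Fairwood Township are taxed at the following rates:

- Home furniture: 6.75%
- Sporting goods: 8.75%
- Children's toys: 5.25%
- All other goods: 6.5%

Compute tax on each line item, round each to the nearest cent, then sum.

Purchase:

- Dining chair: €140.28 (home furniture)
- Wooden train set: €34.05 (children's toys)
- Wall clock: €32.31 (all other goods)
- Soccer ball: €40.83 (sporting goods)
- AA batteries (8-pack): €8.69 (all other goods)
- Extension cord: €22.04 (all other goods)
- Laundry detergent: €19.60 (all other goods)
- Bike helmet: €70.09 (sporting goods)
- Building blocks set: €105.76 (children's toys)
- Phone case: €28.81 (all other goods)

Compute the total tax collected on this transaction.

Dining chair €140.28: home furniture → 6.75% → €9.47
Wooden train set €34.05: children's toys → 5.25% → €1.79
Wall clock €32.31: all other goods → 6.5% → €2.10
Soccer ball €40.83: sporting goods → 8.75% → €3.57
AA batteries (8-pack) €8.69: all other goods → 6.5% → €0.56
Extension cord €22.04: all other goods → 6.5% → €1.43
Laundry detergent €19.60: all other goods → 6.5% → €1.27
Bike helmet €70.09: sporting goods → 8.75% → €6.13
Building blocks set €105.76: children's toys → 5.25% → €5.55
Phone case €28.81: all other goods → 6.5% → €1.87
Total tax = €9.47 + €1.79 + €2.10 + €3.57 + €0.56 + €1.43 + €1.27 + €6.13 + €5.55 + €1.87 = €33.74

€33.74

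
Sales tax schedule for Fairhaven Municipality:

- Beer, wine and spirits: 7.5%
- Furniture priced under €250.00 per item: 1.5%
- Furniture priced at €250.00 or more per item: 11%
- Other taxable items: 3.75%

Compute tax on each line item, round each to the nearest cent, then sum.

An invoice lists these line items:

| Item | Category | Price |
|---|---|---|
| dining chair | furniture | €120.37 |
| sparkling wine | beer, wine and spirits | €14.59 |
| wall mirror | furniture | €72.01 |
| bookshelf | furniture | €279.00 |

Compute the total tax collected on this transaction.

€34.67

Dining chair €120.37: furniture, under €250.00 → 1.5% → €1.81
Sparkling wine €14.59: beer, wine and spirits → 7.5% → €1.09
Wall mirror €72.01: furniture, under €250.00 → 1.5% → €1.08
Bookshelf €279.00: furniture, €250.00 or more → 11% → €30.69
Total tax = €1.81 + €1.09 + €1.08 + €30.69 = €34.67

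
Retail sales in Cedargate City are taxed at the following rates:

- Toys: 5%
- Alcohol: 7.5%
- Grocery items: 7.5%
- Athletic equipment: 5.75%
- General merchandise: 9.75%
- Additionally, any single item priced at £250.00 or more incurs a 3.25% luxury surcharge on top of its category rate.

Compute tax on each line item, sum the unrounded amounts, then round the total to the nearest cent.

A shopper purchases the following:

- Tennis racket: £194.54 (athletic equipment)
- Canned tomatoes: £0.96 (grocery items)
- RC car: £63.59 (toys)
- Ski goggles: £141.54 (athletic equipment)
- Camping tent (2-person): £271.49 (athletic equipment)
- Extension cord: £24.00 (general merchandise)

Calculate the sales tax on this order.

Tennis racket £194.54: athletic equipment → 5.75% → £11.18605
Canned tomatoes £0.96: grocery items → 7.5% → £0.072
RC car £63.59: toys → 5% → £3.1795
Ski goggles £141.54: athletic equipment → 5.75% → £8.13855
Camping tent (2-person) £271.49: athletic equipment → 5.75% + 3.25% surcharge = 9% → £24.4341
Extension cord £24.00: general merchandise → 9.75% → £2.34
Unrounded tax sum = £49.3502 → £49.35

£49.35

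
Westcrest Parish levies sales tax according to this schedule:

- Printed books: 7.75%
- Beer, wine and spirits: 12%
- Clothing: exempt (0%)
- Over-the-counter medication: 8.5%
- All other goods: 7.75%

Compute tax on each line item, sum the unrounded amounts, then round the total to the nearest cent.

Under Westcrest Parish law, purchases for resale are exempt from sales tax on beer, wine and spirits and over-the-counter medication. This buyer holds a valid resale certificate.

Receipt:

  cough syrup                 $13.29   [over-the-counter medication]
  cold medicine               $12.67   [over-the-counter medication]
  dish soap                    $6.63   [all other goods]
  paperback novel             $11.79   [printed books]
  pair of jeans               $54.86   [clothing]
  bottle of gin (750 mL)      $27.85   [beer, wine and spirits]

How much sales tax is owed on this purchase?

$1.43

Cough syrup $13.29: over-the-counter medication, buyer-exempt → 0% → $0.00
Cold medicine $12.67: over-the-counter medication, buyer-exempt → 0% → $0.00
Dish soap $6.63: all other goods → 7.75% → $0.513825
Paperback novel $11.79: printed books → 7.75% → $0.913725
Pair of jeans $54.86: clothing → 0% → $0.00
Bottle of gin (750 mL) $27.85: beer, wine and spirits, buyer-exempt → 0% → $0.00
Unrounded tax sum = $1.42755 → $1.43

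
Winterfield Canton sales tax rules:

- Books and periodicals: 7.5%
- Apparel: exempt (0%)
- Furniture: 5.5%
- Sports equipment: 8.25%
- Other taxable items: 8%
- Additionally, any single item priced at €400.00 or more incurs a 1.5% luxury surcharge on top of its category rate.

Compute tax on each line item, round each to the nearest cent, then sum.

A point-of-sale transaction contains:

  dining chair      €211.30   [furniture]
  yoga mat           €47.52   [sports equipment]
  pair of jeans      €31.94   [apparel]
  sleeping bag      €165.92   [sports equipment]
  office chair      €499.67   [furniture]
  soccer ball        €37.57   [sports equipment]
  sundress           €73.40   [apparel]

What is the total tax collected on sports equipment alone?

Yoga mat €47.52: sports equipment → 8.25% → €3.92
Sleeping bag €165.92: sports equipment → 8.25% → €13.69
Soccer ball €37.57: sports equipment → 8.25% → €3.10
Tax on sports equipment = €3.92 + €13.69 + €3.10 = €20.71

€20.71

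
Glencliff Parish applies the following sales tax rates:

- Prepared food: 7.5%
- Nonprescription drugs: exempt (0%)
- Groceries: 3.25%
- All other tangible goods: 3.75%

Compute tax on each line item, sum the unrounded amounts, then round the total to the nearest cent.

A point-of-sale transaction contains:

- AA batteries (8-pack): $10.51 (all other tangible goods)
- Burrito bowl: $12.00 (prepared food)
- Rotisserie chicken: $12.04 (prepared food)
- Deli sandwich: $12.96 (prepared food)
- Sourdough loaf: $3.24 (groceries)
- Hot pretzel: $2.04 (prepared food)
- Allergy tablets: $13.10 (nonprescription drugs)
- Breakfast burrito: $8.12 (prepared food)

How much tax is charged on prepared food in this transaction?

$3.54

Burrito bowl $12.00: prepared food → 7.5% → $0.90
Rotisserie chicken $12.04: prepared food → 7.5% → $0.903
Deli sandwich $12.96: prepared food → 7.5% → $0.972
Hot pretzel $2.04: prepared food → 7.5% → $0.153
Breakfast burrito $8.12: prepared food → 7.5% → $0.609
Tax on prepared food: unrounded sum = $3.537 → $3.54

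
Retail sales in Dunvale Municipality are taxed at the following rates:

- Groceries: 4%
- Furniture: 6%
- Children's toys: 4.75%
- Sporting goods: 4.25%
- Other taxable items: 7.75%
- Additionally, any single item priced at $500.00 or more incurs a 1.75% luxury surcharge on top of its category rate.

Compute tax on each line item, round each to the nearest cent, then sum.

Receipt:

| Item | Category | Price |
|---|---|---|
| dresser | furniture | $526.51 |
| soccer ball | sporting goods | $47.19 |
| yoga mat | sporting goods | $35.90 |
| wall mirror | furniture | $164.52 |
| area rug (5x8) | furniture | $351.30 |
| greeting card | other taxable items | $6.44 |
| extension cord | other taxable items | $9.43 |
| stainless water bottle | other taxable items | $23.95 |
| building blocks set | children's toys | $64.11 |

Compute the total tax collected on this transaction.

$81.43

Dresser $526.51: furniture → 6% + 1.75% surcharge = 7.75% → $40.80
Soccer ball $47.19: sporting goods → 4.25% → $2.01
Yoga mat $35.90: sporting goods → 4.25% → $1.53
Wall mirror $164.52: furniture → 6% → $9.87
Area rug (5x8) $351.30: furniture → 6% → $21.08
Greeting card $6.44: other taxable items → 7.75% → $0.50
Extension cord $9.43: other taxable items → 7.75% → $0.73
Stainless water bottle $23.95: other taxable items → 7.75% → $1.86
Building blocks set $64.11: children's toys → 4.75% → $3.05
Total tax = $40.80 + $2.01 + $1.53 + $9.87 + $21.08 + $0.50 + $0.73 + $1.86 + $3.05 = $81.43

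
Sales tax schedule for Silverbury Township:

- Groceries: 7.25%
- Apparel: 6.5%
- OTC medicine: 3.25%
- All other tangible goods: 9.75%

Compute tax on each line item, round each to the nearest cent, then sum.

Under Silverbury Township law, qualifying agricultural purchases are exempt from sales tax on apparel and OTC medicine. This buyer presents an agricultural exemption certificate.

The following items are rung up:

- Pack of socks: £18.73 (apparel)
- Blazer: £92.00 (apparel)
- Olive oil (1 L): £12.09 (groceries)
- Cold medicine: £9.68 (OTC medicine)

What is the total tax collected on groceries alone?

£0.88

Olive oil (1 L) £12.09: groceries → 7.25% → £0.88
Tax on groceries = £0.88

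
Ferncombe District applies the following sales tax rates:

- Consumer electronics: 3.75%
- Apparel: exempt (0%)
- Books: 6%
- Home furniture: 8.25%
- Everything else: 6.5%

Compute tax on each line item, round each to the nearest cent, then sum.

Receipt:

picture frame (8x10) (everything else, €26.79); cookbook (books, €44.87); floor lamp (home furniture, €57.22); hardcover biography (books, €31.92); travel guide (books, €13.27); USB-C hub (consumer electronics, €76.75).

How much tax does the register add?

Picture frame (8x10) €26.79: everything else → 6.5% → €1.74
Cookbook €44.87: books → 6% → €2.69
Floor lamp €57.22: home furniture → 8.25% → €4.72
Hardcover biography €31.92: books → 6% → €1.92
Travel guide €13.27: books → 6% → €0.80
USB-C hub €76.75: consumer electronics → 3.75% → €2.88
Total tax = €1.74 + €2.69 + €4.72 + €1.92 + €0.80 + €2.88 = €14.75

€14.75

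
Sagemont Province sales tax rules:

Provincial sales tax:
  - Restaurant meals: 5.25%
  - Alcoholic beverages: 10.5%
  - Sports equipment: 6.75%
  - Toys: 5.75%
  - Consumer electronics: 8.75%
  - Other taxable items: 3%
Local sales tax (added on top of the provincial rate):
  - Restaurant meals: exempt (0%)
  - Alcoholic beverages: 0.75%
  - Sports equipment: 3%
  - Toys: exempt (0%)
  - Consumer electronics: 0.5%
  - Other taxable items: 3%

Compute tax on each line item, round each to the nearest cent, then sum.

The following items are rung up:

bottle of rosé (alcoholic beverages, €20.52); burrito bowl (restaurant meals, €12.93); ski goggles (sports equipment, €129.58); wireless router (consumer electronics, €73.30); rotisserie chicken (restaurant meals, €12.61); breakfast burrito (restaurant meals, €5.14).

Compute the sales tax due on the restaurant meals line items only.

Burrito bowl €12.93: restaurant meals → 5.25% + 0% local = 5.25% → €0.68
Rotisserie chicken €12.61: restaurant meals → 5.25% + 0% local = 5.25% → €0.66
Breakfast burrito €5.14: restaurant meals → 5.25% + 0% local = 5.25% → €0.27
Tax on restaurant meals = €0.68 + €0.66 + €0.27 = €1.61

€1.61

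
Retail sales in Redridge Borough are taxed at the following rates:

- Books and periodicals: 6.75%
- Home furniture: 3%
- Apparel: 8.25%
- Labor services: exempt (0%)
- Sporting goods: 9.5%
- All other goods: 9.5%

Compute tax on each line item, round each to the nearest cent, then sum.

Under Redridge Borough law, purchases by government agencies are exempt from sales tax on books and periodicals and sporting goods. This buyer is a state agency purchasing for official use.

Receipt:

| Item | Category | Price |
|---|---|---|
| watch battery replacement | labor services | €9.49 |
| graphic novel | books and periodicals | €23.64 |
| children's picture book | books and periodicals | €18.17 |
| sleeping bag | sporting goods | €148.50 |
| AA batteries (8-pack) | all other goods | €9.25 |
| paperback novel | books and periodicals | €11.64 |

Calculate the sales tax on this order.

Watch battery replacement €9.49: labor services → 0% → €0.00
Graphic novel €23.64: books and periodicals, buyer-exempt → 0% → €0.00
Children's picture book €18.17: books and periodicals, buyer-exempt → 0% → €0.00
Sleeping bag €148.50: sporting goods, buyer-exempt → 0% → €0.00
AA batteries (8-pack) €9.25: all other goods → 9.5% → €0.88
Paperback novel €11.64: books and periodicals, buyer-exempt → 0% → €0.00
Total tax = €0.88

€0.88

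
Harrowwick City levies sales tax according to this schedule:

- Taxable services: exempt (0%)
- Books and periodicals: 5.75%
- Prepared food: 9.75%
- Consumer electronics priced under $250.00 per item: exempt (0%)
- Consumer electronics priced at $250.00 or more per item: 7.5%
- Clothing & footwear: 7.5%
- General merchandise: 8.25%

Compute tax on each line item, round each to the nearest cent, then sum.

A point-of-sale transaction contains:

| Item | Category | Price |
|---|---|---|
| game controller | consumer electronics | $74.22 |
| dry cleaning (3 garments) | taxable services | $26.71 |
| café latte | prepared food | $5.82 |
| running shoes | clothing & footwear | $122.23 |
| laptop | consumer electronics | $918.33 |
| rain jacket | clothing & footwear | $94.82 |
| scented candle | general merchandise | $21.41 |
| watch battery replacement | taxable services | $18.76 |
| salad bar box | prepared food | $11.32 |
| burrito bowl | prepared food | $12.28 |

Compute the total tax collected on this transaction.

Game controller $74.22: consumer electronics, under $250.00 → 0% → $0.00
Dry cleaning (3 garments) $26.71: taxable services → 0% → $0.00
Café latte $5.82: prepared food → 9.75% → $0.57
Running shoes $122.23: clothing & footwear → 7.5% → $9.17
Laptop $918.33: consumer electronics, $250.00 or more → 7.5% → $68.87
Rain jacket $94.82: clothing & footwear → 7.5% → $7.11
Scented candle $21.41: general merchandise → 8.25% → $1.77
Watch battery replacement $18.76: taxable services → 0% → $0.00
Salad bar box $11.32: prepared food → 9.75% → $1.10
Burrito bowl $12.28: prepared food → 9.75% → $1.20
Total tax = $0.57 + $9.17 + $68.87 + $7.11 + $1.77 + $1.10 + $1.20 = $89.79

$89.79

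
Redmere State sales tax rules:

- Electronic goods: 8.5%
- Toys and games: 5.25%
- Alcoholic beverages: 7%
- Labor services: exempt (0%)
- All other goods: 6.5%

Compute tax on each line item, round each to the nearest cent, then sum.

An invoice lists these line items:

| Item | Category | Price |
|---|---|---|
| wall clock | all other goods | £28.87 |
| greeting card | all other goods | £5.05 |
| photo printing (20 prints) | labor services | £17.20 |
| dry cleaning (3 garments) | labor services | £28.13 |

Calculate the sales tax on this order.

£2.21

Wall clock £28.87: all other goods → 6.5% → £1.88
Greeting card £5.05: all other goods → 6.5% → £0.33
Photo printing (20 prints) £17.20: labor services → 0% → £0.00
Dry cleaning (3 garments) £28.13: labor services → 0% → £0.00
Total tax = £1.88 + £0.33 = £2.21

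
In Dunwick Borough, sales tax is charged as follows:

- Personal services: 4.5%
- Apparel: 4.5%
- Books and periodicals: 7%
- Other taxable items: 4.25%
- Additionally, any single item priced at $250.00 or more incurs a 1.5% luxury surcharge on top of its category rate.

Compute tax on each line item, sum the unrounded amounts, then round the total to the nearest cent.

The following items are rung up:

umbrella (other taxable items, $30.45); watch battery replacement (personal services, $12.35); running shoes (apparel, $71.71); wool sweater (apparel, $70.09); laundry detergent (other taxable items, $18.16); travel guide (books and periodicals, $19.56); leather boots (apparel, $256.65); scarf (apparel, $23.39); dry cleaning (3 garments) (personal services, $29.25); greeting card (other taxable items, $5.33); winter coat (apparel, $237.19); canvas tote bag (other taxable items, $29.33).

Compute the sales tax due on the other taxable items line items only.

$3.54

Umbrella $30.45: other taxable items → 4.25% → $1.294125
Laundry detergent $18.16: other taxable items → 4.25% → $0.7718
Greeting card $5.33: other taxable items → 4.25% → $0.226525
Canvas tote bag $29.33: other taxable items → 4.25% → $1.246525
Tax on other taxable items: unrounded sum = $3.538975 → $3.54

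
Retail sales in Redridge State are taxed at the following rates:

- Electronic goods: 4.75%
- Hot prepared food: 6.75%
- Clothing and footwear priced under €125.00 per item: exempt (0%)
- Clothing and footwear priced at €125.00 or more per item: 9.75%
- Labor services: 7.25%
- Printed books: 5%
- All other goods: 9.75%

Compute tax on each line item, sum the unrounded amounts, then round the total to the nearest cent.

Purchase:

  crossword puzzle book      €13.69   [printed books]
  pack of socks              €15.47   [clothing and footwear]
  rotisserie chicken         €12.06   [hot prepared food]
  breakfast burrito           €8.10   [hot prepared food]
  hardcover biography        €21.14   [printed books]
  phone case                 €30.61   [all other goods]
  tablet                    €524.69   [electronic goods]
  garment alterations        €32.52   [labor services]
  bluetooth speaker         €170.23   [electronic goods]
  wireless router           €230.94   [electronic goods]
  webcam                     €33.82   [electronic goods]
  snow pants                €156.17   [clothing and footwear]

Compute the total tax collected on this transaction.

Crossword puzzle book €13.69: printed books → 5% → €0.6845
Pack of socks €15.47: clothing and footwear, under €125.00 → 0% → €0.00
Rotisserie chicken €12.06: hot prepared food → 6.75% → €0.81405
Breakfast burrito €8.10: hot prepared food → 6.75% → €0.54675
Hardcover biography €21.14: printed books → 5% → €1.057
Phone case €30.61: all other goods → 9.75% → €2.984475
Tablet €524.69: electronic goods → 4.75% → €24.922775
Garment alterations €32.52: labor services → 7.25% → €2.3577
Bluetooth speaker €170.23: electronic goods → 4.75% → €8.085925
Wireless router €230.94: electronic goods → 4.75% → €10.96965
Webcam €33.82: electronic goods → 4.75% → €1.60645
Snow pants €156.17: clothing and footwear, €125.00 or more → 9.75% → €15.226575
Unrounded tax sum = €69.25585 → €69.26

€69.26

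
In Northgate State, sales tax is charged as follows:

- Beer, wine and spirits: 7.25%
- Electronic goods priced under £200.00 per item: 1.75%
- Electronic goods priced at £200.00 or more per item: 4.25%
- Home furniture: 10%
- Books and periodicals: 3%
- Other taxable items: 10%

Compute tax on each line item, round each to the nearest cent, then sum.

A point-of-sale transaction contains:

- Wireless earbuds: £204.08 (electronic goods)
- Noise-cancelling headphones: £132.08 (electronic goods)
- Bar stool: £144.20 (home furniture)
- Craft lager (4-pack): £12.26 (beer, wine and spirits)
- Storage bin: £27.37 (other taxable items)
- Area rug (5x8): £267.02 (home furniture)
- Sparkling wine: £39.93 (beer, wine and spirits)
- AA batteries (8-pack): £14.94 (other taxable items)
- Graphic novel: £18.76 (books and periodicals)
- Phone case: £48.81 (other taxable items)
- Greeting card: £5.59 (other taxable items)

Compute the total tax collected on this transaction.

Wireless earbuds £204.08: electronic goods, £200.00 or more → 4.25% → £8.67
Noise-cancelling headphones £132.08: electronic goods, under £200.00 → 1.75% → £2.31
Bar stool £144.20: home furniture → 10% → £14.42
Craft lager (4-pack) £12.26: beer, wine and spirits → 7.25% → £0.89
Storage bin £27.37: other taxable items → 10% → £2.74
Area rug (5x8) £267.02: home furniture → 10% → £26.70
Sparkling wine £39.93: beer, wine and spirits → 7.25% → £2.89
AA batteries (8-pack) £14.94: other taxable items → 10% → £1.49
Graphic novel £18.76: books and periodicals → 3% → £0.56
Phone case £48.81: other taxable items → 10% → £4.88
Greeting card £5.59: other taxable items → 10% → £0.56
Total tax = £8.67 + £2.31 + £14.42 + £0.89 + £2.74 + £26.70 + £2.89 + £1.49 + £0.56 + £4.88 + £0.56 = £66.11

£66.11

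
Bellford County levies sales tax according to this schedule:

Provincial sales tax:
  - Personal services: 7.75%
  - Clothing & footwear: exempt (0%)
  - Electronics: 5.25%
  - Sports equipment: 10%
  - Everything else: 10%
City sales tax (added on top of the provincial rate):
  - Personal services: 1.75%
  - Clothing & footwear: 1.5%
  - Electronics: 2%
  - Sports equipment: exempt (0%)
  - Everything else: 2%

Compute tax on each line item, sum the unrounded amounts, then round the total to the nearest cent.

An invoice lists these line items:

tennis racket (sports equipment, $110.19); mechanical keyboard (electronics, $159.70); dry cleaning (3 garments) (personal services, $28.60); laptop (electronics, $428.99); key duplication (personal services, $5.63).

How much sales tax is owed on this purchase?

$56.95

Tennis racket $110.19: sports equipment → 10% + 0% city = 10% → $11.019
Mechanical keyboard $159.70: electronics → 5.25% + 2% city = 7.25% → $11.57825
Dry cleaning (3 garments) $28.60: personal services → 7.75% + 1.75% city = 9.5% → $2.717
Laptop $428.99: electronics → 5.25% + 2% city = 7.25% → $31.101775
Key duplication $5.63: personal services → 7.75% + 1.75% city = 9.5% → $0.53485
Unrounded tax sum = $56.950875 → $56.95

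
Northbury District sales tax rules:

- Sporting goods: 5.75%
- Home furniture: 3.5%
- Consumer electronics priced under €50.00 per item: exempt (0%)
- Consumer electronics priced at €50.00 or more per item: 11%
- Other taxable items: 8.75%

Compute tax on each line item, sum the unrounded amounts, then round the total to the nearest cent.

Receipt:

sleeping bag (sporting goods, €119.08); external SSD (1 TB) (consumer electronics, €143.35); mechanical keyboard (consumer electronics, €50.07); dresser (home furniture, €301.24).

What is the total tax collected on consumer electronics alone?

€21.28

External SSD (1 TB) €143.35: consumer electronics, €50.00 or more → 11% → €15.7685
Mechanical keyboard €50.07: consumer electronics, €50.00 or more → 11% → €5.5077
Tax on consumer electronics: unrounded sum = €21.2762 → €21.28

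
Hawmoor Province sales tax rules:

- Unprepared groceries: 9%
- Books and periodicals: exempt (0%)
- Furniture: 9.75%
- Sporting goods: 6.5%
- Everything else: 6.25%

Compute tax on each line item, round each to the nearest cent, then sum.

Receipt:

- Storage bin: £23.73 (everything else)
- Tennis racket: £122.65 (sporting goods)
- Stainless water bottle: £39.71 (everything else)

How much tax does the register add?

Storage bin £23.73: everything else → 6.25% → £1.48
Tennis racket £122.65: sporting goods → 6.5% → £7.97
Stainless water bottle £39.71: everything else → 6.25% → £2.48
Total tax = £1.48 + £7.97 + £2.48 = £11.93

£11.93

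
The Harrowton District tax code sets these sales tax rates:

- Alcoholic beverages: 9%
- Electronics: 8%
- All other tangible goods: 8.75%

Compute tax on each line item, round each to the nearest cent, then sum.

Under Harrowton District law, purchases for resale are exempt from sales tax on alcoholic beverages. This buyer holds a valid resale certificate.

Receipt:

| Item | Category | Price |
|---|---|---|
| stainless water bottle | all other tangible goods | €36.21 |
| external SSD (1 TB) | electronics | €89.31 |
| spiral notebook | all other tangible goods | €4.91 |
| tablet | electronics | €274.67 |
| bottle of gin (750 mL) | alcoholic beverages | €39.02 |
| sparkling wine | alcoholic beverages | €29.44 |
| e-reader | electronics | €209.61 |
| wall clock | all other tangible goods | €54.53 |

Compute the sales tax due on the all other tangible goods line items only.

Stainless water bottle €36.21: all other tangible goods → 8.75% → €3.17
Spiral notebook €4.91: all other tangible goods → 8.75% → €0.43
Wall clock €54.53: all other tangible goods → 8.75% → €4.77
Tax on all other tangible goods = €3.17 + €0.43 + €4.77 = €8.37

€8.37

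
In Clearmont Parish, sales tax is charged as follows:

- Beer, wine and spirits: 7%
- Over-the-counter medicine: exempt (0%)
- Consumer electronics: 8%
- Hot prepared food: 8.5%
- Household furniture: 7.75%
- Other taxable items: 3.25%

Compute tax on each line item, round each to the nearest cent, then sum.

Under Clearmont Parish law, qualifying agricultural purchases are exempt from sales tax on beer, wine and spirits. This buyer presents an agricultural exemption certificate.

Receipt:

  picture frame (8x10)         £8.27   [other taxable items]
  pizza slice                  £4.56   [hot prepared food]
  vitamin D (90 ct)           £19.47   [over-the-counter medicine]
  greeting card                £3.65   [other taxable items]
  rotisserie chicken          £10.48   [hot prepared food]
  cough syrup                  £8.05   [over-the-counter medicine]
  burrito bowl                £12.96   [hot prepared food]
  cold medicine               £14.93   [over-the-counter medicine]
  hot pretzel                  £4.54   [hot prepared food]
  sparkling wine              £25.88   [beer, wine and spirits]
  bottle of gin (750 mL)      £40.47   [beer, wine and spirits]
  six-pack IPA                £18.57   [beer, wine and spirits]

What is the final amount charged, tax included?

£174.99

Picture frame (8x10) £8.27: other taxable items → 3.25% → £0.27
Pizza slice £4.56: hot prepared food → 8.5% → £0.39
Vitamin D (90 ct) £19.47: over-the-counter medicine → 0% → £0.00
Greeting card £3.65: other taxable items → 3.25% → £0.12
Rotisserie chicken £10.48: hot prepared food → 8.5% → £0.89
Cough syrup £8.05: over-the-counter medicine → 0% → £0.00
Burrito bowl £12.96: hot prepared food → 8.5% → £1.10
Cold medicine £14.93: over-the-counter medicine → 0% → £0.00
Hot pretzel £4.54: hot prepared food → 8.5% → £0.39
Sparkling wine £25.88: beer, wine and spirits, buyer-exempt → 0% → £0.00
Bottle of gin (750 mL) £40.47: beer, wine and spirits, buyer-exempt → 0% → £0.00
Six-pack IPA £18.57: beer, wine and spirits, buyer-exempt → 0% → £0.00
Subtotal = £171.83; tax = £3.16; total due = £174.99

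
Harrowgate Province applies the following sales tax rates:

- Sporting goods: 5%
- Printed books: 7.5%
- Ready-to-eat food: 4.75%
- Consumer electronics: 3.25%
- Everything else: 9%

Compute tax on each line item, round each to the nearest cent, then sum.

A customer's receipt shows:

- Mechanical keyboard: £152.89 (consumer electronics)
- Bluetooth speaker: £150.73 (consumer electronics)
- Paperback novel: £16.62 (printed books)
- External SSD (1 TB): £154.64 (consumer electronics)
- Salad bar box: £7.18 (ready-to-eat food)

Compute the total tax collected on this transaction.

Mechanical keyboard £152.89: consumer electronics → 3.25% → £4.97
Bluetooth speaker £150.73: consumer electronics → 3.25% → £4.90
Paperback novel £16.62: printed books → 7.5% → £1.25
External SSD (1 TB) £154.64: consumer electronics → 3.25% → £5.03
Salad bar box £7.18: ready-to-eat food → 4.75% → £0.34
Total tax = £4.97 + £4.90 + £1.25 + £5.03 + £0.34 = £16.49

£16.49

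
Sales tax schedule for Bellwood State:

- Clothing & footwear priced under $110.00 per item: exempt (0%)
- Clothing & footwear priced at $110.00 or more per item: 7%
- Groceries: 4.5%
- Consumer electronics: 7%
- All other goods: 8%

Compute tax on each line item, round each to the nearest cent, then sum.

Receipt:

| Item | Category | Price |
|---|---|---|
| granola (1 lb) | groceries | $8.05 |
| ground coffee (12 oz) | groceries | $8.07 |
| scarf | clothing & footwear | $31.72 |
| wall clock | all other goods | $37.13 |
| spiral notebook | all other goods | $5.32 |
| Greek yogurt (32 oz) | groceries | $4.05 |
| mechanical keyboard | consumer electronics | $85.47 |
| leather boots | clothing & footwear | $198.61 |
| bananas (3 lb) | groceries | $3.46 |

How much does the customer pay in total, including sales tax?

Granola (1 lb) $8.05: groceries → 4.5% → $0.36
Ground coffee (12 oz) $8.07: groceries → 4.5% → $0.36
Scarf $31.72: clothing & footwear, under $110.00 → 0% → $0.00
Wall clock $37.13: all other goods → 8% → $2.97
Spiral notebook $5.32: all other goods → 8% → $0.43
Greek yogurt (32 oz) $4.05: groceries → 4.5% → $0.18
Mechanical keyboard $85.47: consumer electronics → 7% → $5.98
Leather boots $198.61: clothing & footwear, $110.00 or more → 7% → $13.90
Bananas (3 lb) $3.46: groceries → 4.5% → $0.16
Subtotal = $381.88; tax = $24.34; total due = $406.22

$406.22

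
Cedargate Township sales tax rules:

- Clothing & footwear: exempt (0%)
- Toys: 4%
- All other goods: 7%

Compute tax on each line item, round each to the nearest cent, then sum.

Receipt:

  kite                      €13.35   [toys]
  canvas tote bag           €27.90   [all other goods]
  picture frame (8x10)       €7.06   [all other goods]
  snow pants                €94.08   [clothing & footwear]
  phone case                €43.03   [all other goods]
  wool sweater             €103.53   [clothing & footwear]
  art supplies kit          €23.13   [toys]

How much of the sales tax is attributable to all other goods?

Canvas tote bag €27.90: all other goods → 7% → €1.95
Picture frame (8x10) €7.06: all other goods → 7% → €0.49
Phone case €43.03: all other goods → 7% → €3.01
Tax on all other goods = €1.95 + €0.49 + €3.01 = €5.45

€5.45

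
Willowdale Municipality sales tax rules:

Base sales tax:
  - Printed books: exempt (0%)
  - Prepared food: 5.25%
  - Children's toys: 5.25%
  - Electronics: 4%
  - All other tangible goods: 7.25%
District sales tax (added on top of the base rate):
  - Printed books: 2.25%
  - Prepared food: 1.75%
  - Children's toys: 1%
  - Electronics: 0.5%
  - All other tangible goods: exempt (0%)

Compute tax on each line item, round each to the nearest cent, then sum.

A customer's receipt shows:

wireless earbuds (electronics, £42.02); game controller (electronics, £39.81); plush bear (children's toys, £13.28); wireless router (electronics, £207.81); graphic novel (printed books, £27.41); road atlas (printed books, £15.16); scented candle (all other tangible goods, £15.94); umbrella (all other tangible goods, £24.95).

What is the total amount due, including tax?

Wireless earbuds £42.02: electronics → 4% + 0.5% district = 4.5% → £1.89
Game controller £39.81: electronics → 4% + 0.5% district = 4.5% → £1.79
Plush bear £13.28: children's toys → 5.25% + 1% district = 6.25% → £0.83
Wireless router £207.81: electronics → 4% + 0.5% district = 4.5% → £9.35
Graphic novel £27.41: printed books → 0% + 2.25% district = 2.25% → £0.62
Road atlas £15.16: printed books → 0% + 2.25% district = 2.25% → £0.34
Scented candle £15.94: all other tangible goods → 7.25% + 0% district = 7.25% → £1.16
Umbrella £24.95: all other tangible goods → 7.25% + 0% district = 7.25% → £1.81
Subtotal = £386.38; tax = £17.79; total due = £404.17

£404.17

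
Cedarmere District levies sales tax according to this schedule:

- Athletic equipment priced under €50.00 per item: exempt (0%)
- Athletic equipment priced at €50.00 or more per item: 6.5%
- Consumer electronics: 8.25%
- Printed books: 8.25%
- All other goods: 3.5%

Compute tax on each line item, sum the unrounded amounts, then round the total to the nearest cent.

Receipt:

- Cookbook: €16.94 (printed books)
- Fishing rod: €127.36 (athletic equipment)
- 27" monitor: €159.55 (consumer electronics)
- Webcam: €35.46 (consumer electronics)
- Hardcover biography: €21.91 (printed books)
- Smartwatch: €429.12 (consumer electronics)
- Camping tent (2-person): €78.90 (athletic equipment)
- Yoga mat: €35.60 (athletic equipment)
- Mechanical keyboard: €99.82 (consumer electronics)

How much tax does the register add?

€76.34

Cookbook €16.94: printed books → 8.25% → €1.39755
Fishing rod €127.36: athletic equipment, €50.00 or more → 6.5% → €8.2784
27" monitor €159.55: consumer electronics → 8.25% → €13.162875
Webcam €35.46: consumer electronics → 8.25% → €2.92545
Hardcover biography €21.91: printed books → 8.25% → €1.807575
Smartwatch €429.12: consumer electronics → 8.25% → €35.4024
Camping tent (2-person) €78.90: athletic equipment, €50.00 or more → 6.5% → €5.1285
Yoga mat €35.60: athletic equipment, under €50.00 → 0% → €0.00
Mechanical keyboard €99.82: consumer electronics → 8.25% → €8.23515
Unrounded tax sum = €76.3379 → €76.34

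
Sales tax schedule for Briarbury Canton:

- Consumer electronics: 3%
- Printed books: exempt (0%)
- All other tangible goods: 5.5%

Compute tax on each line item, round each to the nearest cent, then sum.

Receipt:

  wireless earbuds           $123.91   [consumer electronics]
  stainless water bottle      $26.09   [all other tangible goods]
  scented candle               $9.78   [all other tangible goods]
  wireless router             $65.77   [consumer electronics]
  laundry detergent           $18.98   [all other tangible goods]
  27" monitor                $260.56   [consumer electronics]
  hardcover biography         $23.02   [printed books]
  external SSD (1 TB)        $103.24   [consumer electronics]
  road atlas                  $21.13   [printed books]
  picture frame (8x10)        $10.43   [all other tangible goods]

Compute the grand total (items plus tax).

Wireless earbuds $123.91: consumer electronics → 3% → $3.72
Stainless water bottle $26.09: all other tangible goods → 5.5% → $1.43
Scented candle $9.78: all other tangible goods → 5.5% → $0.54
Wireless router $65.77: consumer electronics → 3% → $1.97
Laundry detergent $18.98: all other tangible goods → 5.5% → $1.04
27" monitor $260.56: consumer electronics → 3% → $7.82
Hardcover biography $23.02: printed books → 0% → $0.00
External SSD (1 TB) $103.24: consumer electronics → 3% → $3.10
Road atlas $21.13: printed books → 0% → $0.00
Picture frame (8x10) $10.43: all other tangible goods → 5.5% → $0.57
Subtotal = $662.91; tax = $20.19; total due = $683.10

$683.10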